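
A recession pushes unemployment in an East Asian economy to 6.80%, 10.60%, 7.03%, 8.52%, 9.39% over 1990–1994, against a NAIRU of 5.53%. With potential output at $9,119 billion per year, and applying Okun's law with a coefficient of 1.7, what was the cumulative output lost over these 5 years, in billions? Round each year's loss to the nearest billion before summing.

Year 1990: gap = -1.7 × (6.8 - 5.53) = -2.159%, loss ≈ 9119 × 2.159/100 ≈ 197.
Year 1991: gap = -1.7 × (10.6 - 5.53) = -8.619%, loss ≈ 9119 × 8.619/100 ≈ 786.
Year 1992: gap = -1.7 × (7.03 - 5.53) = -2.55%, loss ≈ 9119 × 2.55/100 ≈ 233.
Year 1993: gap = -1.7 × (8.52 - 5.53) = -5.083%, loss ≈ 9119 × 5.083/100 ≈ 464.
Year 1994: gap = -1.7 × (9.39 - 5.53) = -6.562%, loss ≈ 9119 × 6.562/100 ≈ 598.
Total lost output = 197 + 786 + 233 + 464 + 598 = 2278 billion.

$2,278 billion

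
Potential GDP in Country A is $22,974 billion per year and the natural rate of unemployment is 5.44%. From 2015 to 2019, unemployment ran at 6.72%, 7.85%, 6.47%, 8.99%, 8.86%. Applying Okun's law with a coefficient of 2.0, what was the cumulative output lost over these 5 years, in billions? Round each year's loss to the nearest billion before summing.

Year 2015: gap = -2.0 × (6.72 - 5.44) = -2.56%, loss ≈ 22974 × 2.56/100 ≈ 588.
Year 2016: gap = -2.0 × (7.85 - 5.44) = -4.82%, loss ≈ 22974 × 4.82/100 ≈ 1107.
Year 2017: gap = -2.0 × (6.47 - 5.44) = -2.06%, loss ≈ 22974 × 2.06/100 ≈ 473.
Year 2018: gap = -2.0 × (8.99 - 5.44) = -7.1%, loss ≈ 22974 × 7.1/100 ≈ 1631.
Year 2019: gap = -2.0 × (8.86 - 5.44) = -6.84%, loss ≈ 22974 × 6.84/100 ≈ 1571.
Total lost output = 588 + 1107 + 473 + 1631 + 1571 = 5370 billion.

$5,370 billion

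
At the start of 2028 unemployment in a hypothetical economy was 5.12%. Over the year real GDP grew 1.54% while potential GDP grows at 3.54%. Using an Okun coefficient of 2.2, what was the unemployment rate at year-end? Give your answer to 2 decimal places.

6.03%

Growth-rate Okun's law: g_Y = g_Y* - β × Δu, so Δu = (g_Y* - g_Y)/β.
Δu = (3.54 - 1.54)/2.2 = 2/2.2 = 0.91 percentage points.
Year-end unemployment = 5.12 + 0.91 = 6.03%.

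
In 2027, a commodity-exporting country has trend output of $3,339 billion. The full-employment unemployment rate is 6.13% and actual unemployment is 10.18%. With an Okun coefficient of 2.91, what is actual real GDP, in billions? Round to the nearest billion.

Unemployment gap = 10.18 - 6.13 = 4.05 points, so the output gap is -2.91 × 4.05 = -11.7855%.
Actual GDP = 3339 × (1 - 11.7855/100) = 3339 × 0.882145 ≈ 2945 billion.

$2,945 billion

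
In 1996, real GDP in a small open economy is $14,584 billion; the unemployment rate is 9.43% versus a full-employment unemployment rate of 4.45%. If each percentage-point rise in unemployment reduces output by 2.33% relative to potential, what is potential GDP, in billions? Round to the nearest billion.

$16,498 billion

Unemployment gap = 9.43 - 4.45 = 4.98 points, so output gap = -2.33 × 4.98 = -11.6034%.
Since Y = Y* × (1 + gap/100), Y* = 14584/0.883966 ≈ 16498 billion.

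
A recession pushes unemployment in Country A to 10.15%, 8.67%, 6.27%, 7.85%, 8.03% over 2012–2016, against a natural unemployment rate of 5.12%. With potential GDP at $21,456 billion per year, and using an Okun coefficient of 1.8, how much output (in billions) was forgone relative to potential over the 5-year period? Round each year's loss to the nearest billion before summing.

$5,936 billion

Year 2012: gap = -1.8 × (10.15 - 5.12) = -9.054%, loss ≈ 21456 × 9.054/100 ≈ 1943.
Year 2013: gap = -1.8 × (8.67 - 5.12) = -6.39%, loss ≈ 21456 × 6.39/100 ≈ 1371.
Year 2014: gap = -1.8 × (6.27 - 5.12) = -2.07%, loss ≈ 21456 × 2.07/100 ≈ 444.
Year 2015: gap = -1.8 × (7.85 - 5.12) = -4.914%, loss ≈ 21456 × 4.914/100 ≈ 1054.
Year 2016: gap = -1.8 × (8.03 - 5.12) = -5.238%, loss ≈ 21456 × 5.238/100 ≈ 1124.
Total lost output = 1943 + 1371 + 444 + 1054 + 1124 = 5936 billion.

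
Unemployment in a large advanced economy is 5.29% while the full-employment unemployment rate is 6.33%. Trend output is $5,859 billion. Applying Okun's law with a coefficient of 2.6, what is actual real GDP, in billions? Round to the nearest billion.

$6,017 billion

Unemployment gap = 5.29 - 6.33 = -1.04 points, so the output gap is -2.6 × (-1.04) = 2.704%.
Actual GDP = 5859 × (1 + 2.704/100) = 5859 × 1.02704 ≈ 6017 billion.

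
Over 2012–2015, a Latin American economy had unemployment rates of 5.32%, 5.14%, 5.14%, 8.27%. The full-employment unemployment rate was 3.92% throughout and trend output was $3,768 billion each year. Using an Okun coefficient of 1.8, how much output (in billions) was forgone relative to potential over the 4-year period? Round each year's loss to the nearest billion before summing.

Year 2012: gap = -1.8 × (5.32 - 3.92) = -2.52%, loss ≈ 3768 × 2.52/100 ≈ 95.
Year 2013: gap = -1.8 × (5.14 - 3.92) = -2.196%, loss ≈ 3768 × 2.196/100 ≈ 83.
Year 2014: gap = -1.8 × (5.14 - 3.92) = -2.196%, loss ≈ 3768 × 2.196/100 ≈ 83.
Year 2015: gap = -1.8 × (8.27 - 3.92) = -7.83%, loss ≈ 3768 × 7.83/100 ≈ 295.
Total lost output = 95 + 83 + 83 + 295 = 556 billion.

$556 billion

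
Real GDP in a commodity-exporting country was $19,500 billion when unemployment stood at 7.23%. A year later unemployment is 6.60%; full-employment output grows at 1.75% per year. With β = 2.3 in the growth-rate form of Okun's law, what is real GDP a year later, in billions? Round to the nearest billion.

$20,124 billion

Δu = 6.6 - 7.23 = -0.63 points.
Okun's law (growth form): g_Y = g_Y* - β × Δu = 1.75 - 2.3 × (-0.63) = 1.75 + 1.449 = 3.199%.
Real GDP in the next year = 19500 × (1 + 3.199/100) = 19500 × 1.03199 ≈ 20124 billion.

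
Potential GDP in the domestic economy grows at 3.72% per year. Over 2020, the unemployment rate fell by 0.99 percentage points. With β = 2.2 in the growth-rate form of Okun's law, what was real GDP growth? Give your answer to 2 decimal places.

Growth-rate Okun's law: g_Y = g_Y* - β × Δu.
g_Y = 3.72 - 2.2 × (-0.99) = 3.72 + 2.178 = 5.898%, i.e. 5.90% to 2 d.p.

5.90%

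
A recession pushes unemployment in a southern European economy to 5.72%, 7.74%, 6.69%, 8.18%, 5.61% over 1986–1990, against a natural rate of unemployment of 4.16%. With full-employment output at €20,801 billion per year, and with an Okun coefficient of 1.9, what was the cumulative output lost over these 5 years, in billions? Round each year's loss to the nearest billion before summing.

€5,194 billion

Year 1986: gap = -1.9 × (5.72 - 4.16) = -2.964%, loss ≈ 20801 × 2.964/100 ≈ 617.
Year 1987: gap = -1.9 × (7.74 - 4.16) = -6.802%, loss ≈ 20801 × 6.802/100 ≈ 1415.
Year 1988: gap = -1.9 × (6.69 - 4.16) = -4.807%, loss ≈ 20801 × 4.807/100 ≈ 1000.
Year 1989: gap = -1.9 × (8.18 - 4.16) = -7.638%, loss ≈ 20801 × 7.638/100 ≈ 1589.
Year 1990: gap = -1.9 × (5.61 - 4.16) = -2.755%, loss ≈ 20801 × 2.755/100 ≈ 573.
Total lost output = 617 + 1415 + 1000 + 1589 + 573 = 5194 billion.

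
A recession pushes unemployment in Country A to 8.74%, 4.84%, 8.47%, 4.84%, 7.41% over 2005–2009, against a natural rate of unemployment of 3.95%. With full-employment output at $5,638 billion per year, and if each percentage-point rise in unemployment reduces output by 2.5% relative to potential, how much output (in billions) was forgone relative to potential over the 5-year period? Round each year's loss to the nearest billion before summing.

Year 2005: gap = -2.5 × (8.74 - 3.95) = -11.975%, loss ≈ 5638 × 11.975/100 ≈ 675.
Year 2006: gap = -2.5 × (4.84 - 3.95) = -2.225%, loss ≈ 5638 × 2.225/100 ≈ 125.
Year 2007: gap = -2.5 × (8.47 - 3.95) = -11.3%, loss ≈ 5638 × 11.3/100 ≈ 637.
Year 2008: gap = -2.5 × (4.84 - 3.95) = -2.225%, loss ≈ 5638 × 2.225/100 ≈ 125.
Year 2009: gap = -2.5 × (7.41 - 3.95) = -8.65%, loss ≈ 5638 × 8.65/100 ≈ 488.
Total lost output = 675 + 125 + 637 + 125 + 488 = 2050 billion.

$2,050 billion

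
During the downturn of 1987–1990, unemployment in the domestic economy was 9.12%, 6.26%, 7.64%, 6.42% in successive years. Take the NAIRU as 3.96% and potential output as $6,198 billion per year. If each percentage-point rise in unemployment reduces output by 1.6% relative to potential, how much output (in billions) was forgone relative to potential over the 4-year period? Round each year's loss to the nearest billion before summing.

Year 1987: gap = -1.6 × (9.12 - 3.96) = -8.256%, loss ≈ 6198 × 8.256/100 ≈ 512.
Year 1988: gap = -1.6 × (6.26 - 3.96) = -3.68%, loss ≈ 6198 × 3.68/100 ≈ 228.
Year 1989: gap = -1.6 × (7.64 - 3.96) = -5.888%, loss ≈ 6198 × 5.888/100 ≈ 365.
Year 1990: gap = -1.6 × (6.42 - 3.96) = -3.936%, loss ≈ 6198 × 3.936/100 ≈ 244.
Total lost output = 512 + 228 + 365 + 244 = 1349 billion.

$1,349 billion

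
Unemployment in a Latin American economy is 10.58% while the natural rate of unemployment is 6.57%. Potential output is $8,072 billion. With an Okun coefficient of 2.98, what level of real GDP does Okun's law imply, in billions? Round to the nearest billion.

Unemployment gap = 10.58 - 6.57 = 4.01 points, so the output gap is -2.98 × 4.01 = -11.9498%.
Actual GDP = 8072 × (1 - 11.9498/100) = 8072 × 0.880502 ≈ 7107 billion.

$7,107 billion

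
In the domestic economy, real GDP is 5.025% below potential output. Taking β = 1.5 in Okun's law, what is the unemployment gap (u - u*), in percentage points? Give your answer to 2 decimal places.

Okun's law: output gap = -β × (u - u*), so u - u* = -(output gap)/β.
u - u* = -(-5.025)/1.5 = 3.35 percentage points.

3.35 percentage points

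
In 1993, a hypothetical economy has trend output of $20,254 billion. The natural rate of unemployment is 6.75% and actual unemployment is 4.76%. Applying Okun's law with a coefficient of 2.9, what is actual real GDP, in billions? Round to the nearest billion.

$21,423 billion

Unemployment gap = 4.76 - 6.75 = -1.99 points, so the output gap is -2.9 × (-1.99) = 5.771%.
Actual GDP = 20254 × (1 + 5.771/100) = 20254 × 1.05771 ≈ 21423 billion.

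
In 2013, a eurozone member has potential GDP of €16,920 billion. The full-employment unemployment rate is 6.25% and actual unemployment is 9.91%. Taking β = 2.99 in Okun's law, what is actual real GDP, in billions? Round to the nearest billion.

Unemployment gap = 9.91 - 6.25 = 3.66 points, so the output gap is -2.99 × 3.66 = -10.9434%.
Actual GDP = 16920 × (1 - 10.9434/100) = 16920 × 0.890566 ≈ 15068 billion.

€15,068 billion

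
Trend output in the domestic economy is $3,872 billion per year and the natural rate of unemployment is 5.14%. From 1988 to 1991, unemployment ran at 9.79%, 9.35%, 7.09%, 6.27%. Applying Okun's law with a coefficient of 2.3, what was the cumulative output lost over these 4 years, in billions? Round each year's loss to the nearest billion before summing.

Year 1988: gap = -2.3 × (9.79 - 5.14) = -10.695%, loss ≈ 3872 × 10.695/100 ≈ 414.
Year 1989: gap = -2.3 × (9.35 - 5.14) = -9.683%, loss ≈ 3872 × 9.683/100 ≈ 375.
Year 1990: gap = -2.3 × (7.09 - 5.14) = -4.485%, loss ≈ 3872 × 4.485/100 ≈ 174.
Year 1991: gap = -2.3 × (6.27 - 5.14) = -2.599%, loss ≈ 3872 × 2.599/100 ≈ 101.
Total lost output = 414 + 375 + 174 + 101 = 1064 billion.

$1,064 billion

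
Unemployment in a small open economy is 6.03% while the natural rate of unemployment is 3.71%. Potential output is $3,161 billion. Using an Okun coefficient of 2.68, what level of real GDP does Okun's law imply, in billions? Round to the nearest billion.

Unemployment gap = 6.03 - 3.71 = 2.32 points, so the output gap is -2.68 × 2.32 = -6.2176%.
Actual GDP = 3161 × (1 - 6.2176/100) = 3161 × 0.937824 ≈ 2964 billion.

$2,964 billion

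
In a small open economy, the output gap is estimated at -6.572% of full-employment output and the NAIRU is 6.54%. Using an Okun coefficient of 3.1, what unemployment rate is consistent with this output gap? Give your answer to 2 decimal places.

8.66%

From Okun's law, u - u* = -(output gap)/β = -(-6.572)/3.1 = 2.12 points.
So u = 6.54 + 2.12 = 8.66%.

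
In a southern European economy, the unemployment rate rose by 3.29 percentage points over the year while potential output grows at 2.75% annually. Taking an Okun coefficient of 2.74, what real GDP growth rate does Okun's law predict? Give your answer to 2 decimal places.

Growth-rate Okun's law: g_Y = g_Y* - β × Δu.
g_Y = 2.75 - 2.74 × (3.29) = 2.75 - 9.0146 = -6.2646%, i.e. -6.26% to 2 d.p.

-6.26%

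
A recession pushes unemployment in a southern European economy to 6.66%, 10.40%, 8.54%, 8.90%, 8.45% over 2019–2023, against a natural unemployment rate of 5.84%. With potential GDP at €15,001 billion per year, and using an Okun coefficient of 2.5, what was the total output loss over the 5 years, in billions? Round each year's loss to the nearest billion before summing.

€5,158 billion

Year 2019: gap = -2.5 × (6.66 - 5.84) = -2.05%, loss ≈ 15001 × 2.05/100 ≈ 308.
Year 2020: gap = -2.5 × (10.4 - 5.84) = -11.4%, loss ≈ 15001 × 11.4/100 ≈ 1710.
Year 2021: gap = -2.5 × (8.54 - 5.84) = -6.75%, loss ≈ 15001 × 6.75/100 ≈ 1013.
Year 2022: gap = -2.5 × (8.9 - 5.84) = -7.65%, loss ≈ 15001 × 7.65/100 ≈ 1148.
Year 2023: gap = -2.5 × (8.45 - 5.84) = -6.525%, loss ≈ 15001 × 6.525/100 ≈ 979.
Total lost output = 308 + 1710 + 1013 + 1148 + 979 = 5158 billion.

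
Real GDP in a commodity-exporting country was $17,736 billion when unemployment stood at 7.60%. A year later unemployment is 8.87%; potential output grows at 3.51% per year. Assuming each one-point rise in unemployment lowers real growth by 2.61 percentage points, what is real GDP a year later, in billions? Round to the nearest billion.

$17,771 billion

Δu = 8.87 - 7.6 = 1.27 points.
Okun's law (growth form): g_Y = g_Y* - β × Δu = 3.51 - 2.61 × (1.27) = 3.51 - 3.3147 = 0.1953%.
Real GDP in the next year = 17736 × (1 + 0.1953/100) = 17736 × 1.001953 ≈ 17771 billion.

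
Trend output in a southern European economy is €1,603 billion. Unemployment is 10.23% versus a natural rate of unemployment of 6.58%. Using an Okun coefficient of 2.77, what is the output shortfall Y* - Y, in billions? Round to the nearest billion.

Output gap = -2.77 × (10.23 - 6.58) = -2.77 × 3.65 = -10.1105%.
Actual GDP ≈ 1603 × 0.898895 ≈ 1441 billion, so the shortfall is 1603 - 1441 = 162 billion.

€162 billion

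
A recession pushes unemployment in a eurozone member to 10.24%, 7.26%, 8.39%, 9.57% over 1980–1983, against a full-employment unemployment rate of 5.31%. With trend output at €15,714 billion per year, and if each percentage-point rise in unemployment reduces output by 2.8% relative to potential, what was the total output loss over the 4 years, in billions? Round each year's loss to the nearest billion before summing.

Year 1980: gap = -2.8 × (10.24 - 5.31) = -13.804%, loss ≈ 15714 × 13.804/100 ≈ 2169.
Year 1981: gap = -2.8 × (7.26 - 5.31) = -5.46%, loss ≈ 15714 × 5.46/100 ≈ 858.
Year 1982: gap = -2.8 × (8.39 - 5.31) = -8.624%, loss ≈ 15714 × 8.624/100 ≈ 1355.
Year 1983: gap = -2.8 × (9.57 - 5.31) = -11.928%, loss ≈ 15714 × 11.928/100 ≈ 1874.
Total lost output = 2169 + 858 + 1355 + 1874 = 6256 billion.

€6,256 billion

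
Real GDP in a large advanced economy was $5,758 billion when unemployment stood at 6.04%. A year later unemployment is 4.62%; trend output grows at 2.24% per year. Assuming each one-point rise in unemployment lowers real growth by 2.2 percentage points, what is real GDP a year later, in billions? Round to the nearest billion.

$6,067 billion

Δu = 4.62 - 6.04 = -1.42 points.
Okun's law (growth form): g_Y = g_Y* - β × Δu = 2.24 - 2.2 × (-1.42) = 2.24 + 3.124 = 5.364%.
Real GDP in the next year = 5758 × (1 + 5.364/100) = 5758 × 1.05364 ≈ 6067 billion.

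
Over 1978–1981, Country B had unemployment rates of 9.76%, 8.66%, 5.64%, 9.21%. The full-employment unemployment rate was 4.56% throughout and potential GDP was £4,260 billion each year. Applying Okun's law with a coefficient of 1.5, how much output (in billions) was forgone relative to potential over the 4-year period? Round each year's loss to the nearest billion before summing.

£960 billion

Year 1978: gap = -1.5 × (9.76 - 4.56) = -7.8%, loss ≈ 4260 × 7.8/100 ≈ 332.
Year 1979: gap = -1.5 × (8.66 - 4.56) = -6.15%, loss ≈ 4260 × 6.15/100 ≈ 262.
Year 1980: gap = -1.5 × (5.64 - 4.56) = -1.62%, loss ≈ 4260 × 1.62/100 ≈ 69.
Year 1981: gap = -1.5 × (9.21 - 4.56) = -6.975%, loss ≈ 4260 × 6.975/100 ≈ 297.
Total lost output = 332 + 262 + 69 + 297 = 960 billion.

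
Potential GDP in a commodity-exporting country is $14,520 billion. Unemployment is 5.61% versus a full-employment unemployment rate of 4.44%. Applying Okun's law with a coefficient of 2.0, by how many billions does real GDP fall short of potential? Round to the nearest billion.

$340 billion

Output gap = -2.0 × (5.61 - 4.44) = -2 × 1.17 = -2.34%.
Actual GDP ≈ 14520 × 0.9766 ≈ 14180 billion, so the shortfall is 14520 - 14180 = 340 billion.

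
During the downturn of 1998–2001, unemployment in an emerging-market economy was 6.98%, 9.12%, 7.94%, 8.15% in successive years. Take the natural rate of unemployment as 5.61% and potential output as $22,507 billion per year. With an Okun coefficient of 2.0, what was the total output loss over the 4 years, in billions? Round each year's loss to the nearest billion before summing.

Year 1998: gap = -2.0 × (6.98 - 5.61) = -2.74%, loss ≈ 22507 × 2.74/100 ≈ 617.
Year 1999: gap = -2.0 × (9.12 - 5.61) = -7.02%, loss ≈ 22507 × 7.02/100 ≈ 1580.
Year 2000: gap = -2.0 × (7.94 - 5.61) = -4.66%, loss ≈ 22507 × 4.66/100 ≈ 1049.
Year 2001: gap = -2.0 × (8.15 - 5.61) = -5.08%, loss ≈ 22507 × 5.08/100 ≈ 1143.
Total lost output = 617 + 1580 + 1049 + 1143 = 4389 billion.

$4,389 billion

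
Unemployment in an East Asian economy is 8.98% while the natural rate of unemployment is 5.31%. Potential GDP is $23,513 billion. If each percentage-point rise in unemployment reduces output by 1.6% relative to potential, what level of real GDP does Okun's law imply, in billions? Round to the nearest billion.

$22,132 billion

Unemployment gap = 8.98 - 5.31 = 3.67 points, so the output gap is -1.6 × 3.67 = -5.872%.
Actual GDP = 23513 × (1 - 5.872/100) = 23513 × 0.94128 ≈ 22132 billion.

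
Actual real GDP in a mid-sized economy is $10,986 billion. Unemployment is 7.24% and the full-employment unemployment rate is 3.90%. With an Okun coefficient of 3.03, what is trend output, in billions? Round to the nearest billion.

Unemployment gap = 7.24 - 3.9 = 3.34 points, so output gap = -3.03 × 3.34 = -10.1202%.
Since Y = Y* × (1 + gap/100), Y* = 10986/0.898798 ≈ 12223 billion.

$12,223 billion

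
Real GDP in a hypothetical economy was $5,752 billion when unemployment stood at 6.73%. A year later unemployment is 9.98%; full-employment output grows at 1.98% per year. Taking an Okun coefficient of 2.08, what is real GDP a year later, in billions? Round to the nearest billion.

$5,477 billion

Δu = 9.98 - 6.73 = 3.25 points.
Okun's law (growth form): g_Y = g_Y* - β × Δu = 1.98 - 2.08 × (3.25) = 1.98 - 6.76 = -4.78%.
Real GDP in the next year = 5752 × (1 - 4.78/100) = 5752 × 0.9522 ≈ 5477 billion.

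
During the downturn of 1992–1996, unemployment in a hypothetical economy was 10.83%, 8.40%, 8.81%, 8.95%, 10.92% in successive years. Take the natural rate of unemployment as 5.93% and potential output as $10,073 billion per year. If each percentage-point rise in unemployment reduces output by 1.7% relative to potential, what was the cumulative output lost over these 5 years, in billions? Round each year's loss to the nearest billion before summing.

$3,126 billion

Year 1992: gap = -1.7 × (10.83 - 5.93) = -8.33%, loss ≈ 10073 × 8.33/100 ≈ 839.
Year 1993: gap = -1.7 × (8.4 - 5.93) = -4.199%, loss ≈ 10073 × 4.199/100 ≈ 423.
Year 1994: gap = -1.7 × (8.81 - 5.93) = -4.896%, loss ≈ 10073 × 4.896/100 ≈ 493.
Year 1995: gap = -1.7 × (8.95 - 5.93) = -5.134%, loss ≈ 10073 × 5.134/100 ≈ 517.
Year 1996: gap = -1.7 × (10.92 - 5.93) = -8.483%, loss ≈ 10073 × 8.483/100 ≈ 854.
Total lost output = 839 + 423 + 493 + 517 + 854 = 3126 billion.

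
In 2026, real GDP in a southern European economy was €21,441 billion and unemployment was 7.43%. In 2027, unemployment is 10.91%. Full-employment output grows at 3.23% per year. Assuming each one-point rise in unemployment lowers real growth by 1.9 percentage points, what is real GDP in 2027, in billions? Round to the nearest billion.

€20,716 billion

Δu = 10.91 - 7.43 = 3.48 points.
Okun's law (growth form): g_Y = g_Y* - β × Δu = 3.23 - 1.9 × (3.48) = 3.23 - 6.612 = -3.382%.
Real GDP in the next year = 21441 × (1 - 3.382/100) = 21441 × 0.96618 ≈ 20716 billion.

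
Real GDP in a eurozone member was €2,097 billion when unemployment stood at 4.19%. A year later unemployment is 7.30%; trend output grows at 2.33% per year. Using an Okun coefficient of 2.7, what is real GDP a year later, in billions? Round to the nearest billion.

€1,970 billion

Δu = 7.3 - 4.19 = 3.11 points.
Okun's law (growth form): g_Y = g_Y* - β × Δu = 2.33 - 2.7 × (3.11) = 2.33 - 8.397 = -6.067%.
Real GDP in the next year = 2097 × (1 - 6.067/100) = 2097 × 0.93933 ≈ 1970 billion.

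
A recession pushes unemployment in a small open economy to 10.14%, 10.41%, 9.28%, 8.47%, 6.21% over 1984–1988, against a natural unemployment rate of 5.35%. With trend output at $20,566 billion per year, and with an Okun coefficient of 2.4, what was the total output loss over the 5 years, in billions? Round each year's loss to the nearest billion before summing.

$8,766 billion

Year 1984: gap = -2.4 × (10.14 - 5.35) = -11.496%, loss ≈ 20566 × 11.496/100 ≈ 2364.
Year 1985: gap = -2.4 × (10.41 - 5.35) = -12.144%, loss ≈ 20566 × 12.144/100 ≈ 2498.
Year 1986: gap = -2.4 × (9.28 - 5.35) = -9.432%, loss ≈ 20566 × 9.432/100 ≈ 1940.
Year 1987: gap = -2.4 × (8.47 - 5.35) = -7.488%, loss ≈ 20566 × 7.488/100 ≈ 1540.
Year 1988: gap = -2.4 × (6.21 - 5.35) = -2.064%, loss ≈ 20566 × 2.064/100 ≈ 424.
Total lost output = 2364 + 2498 + 1940 + 1540 + 424 = 8766 billion.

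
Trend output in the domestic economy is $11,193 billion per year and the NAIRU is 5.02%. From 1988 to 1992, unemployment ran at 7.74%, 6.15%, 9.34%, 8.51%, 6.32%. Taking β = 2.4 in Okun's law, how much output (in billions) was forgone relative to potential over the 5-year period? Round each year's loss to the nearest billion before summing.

$3,482 billion

Year 1988: gap = -2.4 × (7.74 - 5.02) = -6.528%, loss ≈ 11193 × 6.528/100 ≈ 731.
Year 1989: gap = -2.4 × (6.15 - 5.02) = -2.712%, loss ≈ 11193 × 2.712/100 ≈ 304.
Year 1990: gap = -2.4 × (9.34 - 5.02) = -10.368%, loss ≈ 11193 × 10.368/100 ≈ 1160.
Year 1991: gap = -2.4 × (8.51 - 5.02) = -8.376%, loss ≈ 11193 × 8.376/100 ≈ 938.
Year 1992: gap = -2.4 × (6.32 - 5.02) = -3.12%, loss ≈ 11193 × 3.12/100 ≈ 349.
Total lost output = 731 + 304 + 1160 + 938 + 349 = 3482 billion.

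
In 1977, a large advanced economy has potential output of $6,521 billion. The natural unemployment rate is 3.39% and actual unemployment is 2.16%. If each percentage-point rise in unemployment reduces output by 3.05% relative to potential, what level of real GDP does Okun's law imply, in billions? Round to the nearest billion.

Unemployment gap = 2.16 - 3.39 = -1.23 points, so the output gap is -3.05 × (-1.23) = 3.7515%.
Actual GDP = 6521 × (1 + 3.7515/100) = 6521 × 1.037515 ≈ 6766 billion.

$6,766 billion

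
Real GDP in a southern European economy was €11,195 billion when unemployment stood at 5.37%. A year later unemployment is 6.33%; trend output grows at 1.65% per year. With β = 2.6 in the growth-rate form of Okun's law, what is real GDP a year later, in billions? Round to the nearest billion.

Δu = 6.33 - 5.37 = 0.96 points.
Okun's law (growth form): g_Y = g_Y* - β × Δu = 1.65 - 2.6 × (0.96) = 1.65 - 2.496 = -0.846%.
Real GDP in the next year = 11195 × (1 - 0.846/100) = 11195 × 0.99154 ≈ 11100 billion.

€11,100 billion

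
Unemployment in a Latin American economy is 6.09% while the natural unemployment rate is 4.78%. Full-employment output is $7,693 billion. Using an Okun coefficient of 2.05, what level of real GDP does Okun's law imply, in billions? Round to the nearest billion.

$7,486 billion

Unemployment gap = 6.09 - 4.78 = 1.31 points, so the output gap is -2.05 × 1.31 = -2.6855%.
Actual GDP = 7693 × (1 - 2.6855/100) = 7693 × 0.973145 ≈ 7486 billion.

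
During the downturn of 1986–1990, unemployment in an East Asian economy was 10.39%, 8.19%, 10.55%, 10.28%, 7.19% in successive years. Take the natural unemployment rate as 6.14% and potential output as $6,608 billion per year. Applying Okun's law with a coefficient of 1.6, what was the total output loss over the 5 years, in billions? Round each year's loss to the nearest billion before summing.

$1,681 billion

Year 1986: gap = -1.6 × (10.39 - 6.14) = -6.8%, loss ≈ 6608 × 6.8/100 ≈ 449.
Year 1987: gap = -1.6 × (8.19 - 6.14) = -3.28%, loss ≈ 6608 × 3.28/100 ≈ 217.
Year 1988: gap = -1.6 × (10.55 - 6.14) = -7.056%, loss ≈ 6608 × 7.056/100 ≈ 466.
Year 1989: gap = -1.6 × (10.28 - 6.14) = -6.624%, loss ≈ 6608 × 6.624/100 ≈ 438.
Year 1990: gap = -1.6 × (7.19 - 6.14) = -1.68%, loss ≈ 6608 × 1.68/100 ≈ 111.
Total lost output = 449 + 217 + 466 + 438 + 111 = 1681 billion.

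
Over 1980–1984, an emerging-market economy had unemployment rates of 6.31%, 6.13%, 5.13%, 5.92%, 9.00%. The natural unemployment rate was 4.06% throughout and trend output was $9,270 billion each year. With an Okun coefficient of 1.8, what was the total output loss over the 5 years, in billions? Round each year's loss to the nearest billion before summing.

$2,033 billion

Year 1980: gap = -1.8 × (6.31 - 4.06) = -4.05%, loss ≈ 9270 × 4.05/100 ≈ 375.
Year 1981: gap = -1.8 × (6.13 - 4.06) = -3.726%, loss ≈ 9270 × 3.726/100 ≈ 345.
Year 1982: gap = -1.8 × (5.13 - 4.06) = -1.926%, loss ≈ 9270 × 1.926/100 ≈ 179.
Year 1983: gap = -1.8 × (5.92 - 4.06) = -3.348%, loss ≈ 9270 × 3.348/100 ≈ 310.
Year 1984: gap = -1.8 × (9 - 4.06) = -8.892%, loss ≈ 9270 × 8.892/100 ≈ 824.
Total lost output = 375 + 345 + 179 + 310 + 824 = 2033 billion.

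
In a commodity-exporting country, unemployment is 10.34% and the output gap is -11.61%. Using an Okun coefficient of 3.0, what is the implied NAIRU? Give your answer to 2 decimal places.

From Okun's law, u - u* = -(output gap)/β = -(-11.61)/3.0 = 3.87 points.
So u* = 10.34 - 3.87 = 6.47%.

6.47%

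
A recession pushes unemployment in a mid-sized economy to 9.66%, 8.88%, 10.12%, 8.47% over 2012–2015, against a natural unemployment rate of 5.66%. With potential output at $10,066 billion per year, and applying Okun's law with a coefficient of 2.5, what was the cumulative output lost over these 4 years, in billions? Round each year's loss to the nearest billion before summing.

Year 2012: gap = -2.5 × (9.66 - 5.66) = -10%, loss ≈ 10066 × 10/100 ≈ 1007.
Year 2013: gap = -2.5 × (8.88 - 5.66) = -8.05%, loss ≈ 10066 × 8.05/100 ≈ 810.
Year 2014: gap = -2.5 × (10.12 - 5.66) = -11.15%, loss ≈ 10066 × 11.15/100 ≈ 1122.
Year 2015: gap = -2.5 × (8.47 - 5.66) = -7.025%, loss ≈ 10066 × 7.025/100 ≈ 707.
Total lost output = 1007 + 810 + 1122 + 707 = 3646 billion.

$3,646 billion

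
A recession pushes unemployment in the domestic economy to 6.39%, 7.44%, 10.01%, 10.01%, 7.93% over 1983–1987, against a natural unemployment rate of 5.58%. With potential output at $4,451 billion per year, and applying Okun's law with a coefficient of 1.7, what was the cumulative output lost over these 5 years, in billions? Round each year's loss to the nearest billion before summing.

$1,050 billion

Year 1983: gap = -1.7 × (6.39 - 5.58) = -1.377%, loss ≈ 4451 × 1.377/100 ≈ 61.
Year 1984: gap = -1.7 × (7.44 - 5.58) = -3.162%, loss ≈ 4451 × 3.162/100 ≈ 141.
Year 1985: gap = -1.7 × (10.01 - 5.58) = -7.531%, loss ≈ 4451 × 7.531/100 ≈ 335.
Year 1986: gap = -1.7 × (10.01 - 5.58) = -7.531%, loss ≈ 4451 × 7.531/100 ≈ 335.
Year 1987: gap = -1.7 × (7.93 - 5.58) = -3.995%, loss ≈ 4451 × 3.995/100 ≈ 178.
Total lost output = 61 + 141 + 335 + 335 + 178 = 1050 billion.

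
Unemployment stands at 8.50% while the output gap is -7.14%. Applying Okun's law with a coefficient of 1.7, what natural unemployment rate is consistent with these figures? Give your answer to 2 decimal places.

4.30%

From Okun's law, u - u* = -(output gap)/β = -(-7.14)/1.7 = 4.2 points.
So u* = 8.5 - 4.2 = 4.30%.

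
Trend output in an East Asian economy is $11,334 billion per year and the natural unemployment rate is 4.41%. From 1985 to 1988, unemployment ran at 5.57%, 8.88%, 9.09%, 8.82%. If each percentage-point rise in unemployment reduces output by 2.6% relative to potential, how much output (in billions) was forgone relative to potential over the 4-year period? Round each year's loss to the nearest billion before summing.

$4,338 billion

Year 1985: gap = -2.6 × (5.57 - 4.41) = -3.016%, loss ≈ 11334 × 3.016/100 ≈ 342.
Year 1986: gap = -2.6 × (8.88 - 4.41) = -11.622%, loss ≈ 11334 × 11.622/100 ≈ 1317.
Year 1987: gap = -2.6 × (9.09 - 4.41) = -12.168%, loss ≈ 11334 × 12.168/100 ≈ 1379.
Year 1988: gap = -2.6 × (8.82 - 4.41) = -11.466%, loss ≈ 11334 × 11.466/100 ≈ 1300.
Total lost output = 342 + 1317 + 1379 + 1300 = 4338 billion.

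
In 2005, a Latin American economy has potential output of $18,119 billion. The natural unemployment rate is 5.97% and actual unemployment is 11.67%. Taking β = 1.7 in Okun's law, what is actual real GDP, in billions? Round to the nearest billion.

$16,363 billion

Unemployment gap = 11.67 - 5.97 = 5.7 points, so the output gap is -1.7 × 5.7 = -9.69%.
Actual GDP = 18119 × (1 - 9.69/100) = 18119 × 0.9031 ≈ 16363 billion.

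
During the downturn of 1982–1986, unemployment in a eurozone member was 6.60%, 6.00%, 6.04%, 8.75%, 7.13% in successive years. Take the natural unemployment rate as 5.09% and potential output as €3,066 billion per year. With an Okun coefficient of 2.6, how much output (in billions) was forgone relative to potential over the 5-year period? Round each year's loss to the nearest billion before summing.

Year 1982: gap = -2.6 × (6.6 - 5.09) = -3.926%, loss ≈ 3066 × 3.926/100 ≈ 120.
Year 1983: gap = -2.6 × (6 - 5.09) = -2.366%, loss ≈ 3066 × 2.366/100 ≈ 73.
Year 1984: gap = -2.6 × (6.04 - 5.09) = -2.47%, loss ≈ 3066 × 2.47/100 ≈ 76.
Year 1985: gap = -2.6 × (8.75 - 5.09) = -9.516%, loss ≈ 3066 × 9.516/100 ≈ 292.
Year 1986: gap = -2.6 × (7.13 - 5.09) = -5.304%, loss ≈ 3066 × 5.304/100 ≈ 163.
Total lost output = 120 + 73 + 76 + 292 + 163 = 724 billion.

€724 billion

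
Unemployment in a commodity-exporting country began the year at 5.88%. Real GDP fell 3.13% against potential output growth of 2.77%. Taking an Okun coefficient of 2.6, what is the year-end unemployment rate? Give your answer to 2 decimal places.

Growth-rate Okun's law: g_Y = g_Y* - β × Δu, so Δu = (g_Y* - g_Y)/β.
Δu = (2.77 + 3.13)/2.6 = 5.9/2.6 = 2.27 percentage points.
Year-end unemployment = 5.88 + 2.27 = 8.15%.

8.15%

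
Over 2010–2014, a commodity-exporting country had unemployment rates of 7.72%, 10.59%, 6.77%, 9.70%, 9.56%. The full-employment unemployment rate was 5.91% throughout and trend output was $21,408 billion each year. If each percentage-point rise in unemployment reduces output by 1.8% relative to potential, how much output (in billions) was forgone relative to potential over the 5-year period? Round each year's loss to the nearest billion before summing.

Year 2010: gap = -1.8 × (7.72 - 5.91) = -3.258%, loss ≈ 21408 × 3.258/100 ≈ 697.
Year 2011: gap = -1.8 × (10.59 - 5.91) = -8.424%, loss ≈ 21408 × 8.424/100 ≈ 1803.
Year 2012: gap = -1.8 × (6.77 - 5.91) = -1.548%, loss ≈ 21408 × 1.548/100 ≈ 331.
Year 2013: gap = -1.8 × (9.7 - 5.91) = -6.822%, loss ≈ 21408 × 6.822/100 ≈ 1460.
Year 2014: gap = -1.8 × (9.56 - 5.91) = -6.57%, loss ≈ 21408 × 6.57/100 ≈ 1407.
Total lost output = 697 + 1803 + 331 + 1460 + 1407 = 5698 billion.

$5,698 billion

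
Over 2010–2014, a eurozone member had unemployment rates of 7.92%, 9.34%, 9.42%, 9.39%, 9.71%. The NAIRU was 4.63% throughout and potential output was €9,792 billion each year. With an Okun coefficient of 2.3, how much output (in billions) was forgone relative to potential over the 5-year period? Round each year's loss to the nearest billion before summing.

Year 2010: gap = -2.3 × (7.92 - 4.63) = -7.567%, loss ≈ 9792 × 7.567/100 ≈ 741.
Year 2011: gap = -2.3 × (9.34 - 4.63) = -10.833%, loss ≈ 9792 × 10.833/100 ≈ 1061.
Year 2012: gap = -2.3 × (9.42 - 4.63) = -11.017%, loss ≈ 9792 × 11.017/100 ≈ 1079.
Year 2013: gap = -2.3 × (9.39 - 4.63) = -10.948%, loss ≈ 9792 × 10.948/100 ≈ 1072.
Year 2014: gap = -2.3 × (9.71 - 4.63) = -11.684%, loss ≈ 9792 × 11.684/100 ≈ 1144.
Total lost output = 741 + 1061 + 1079 + 1072 + 1144 = 5097 billion.

€5,097 billion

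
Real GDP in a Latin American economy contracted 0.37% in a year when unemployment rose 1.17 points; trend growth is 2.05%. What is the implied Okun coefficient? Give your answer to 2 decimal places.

Growth form: g_Y = g_Y* - β × Δu, so β = (g_Y* - g_Y)/Δu.
β = (2.05 + 0.37)/1.17 = 2.42/1.17 = 2.07.

β ≈ 2.07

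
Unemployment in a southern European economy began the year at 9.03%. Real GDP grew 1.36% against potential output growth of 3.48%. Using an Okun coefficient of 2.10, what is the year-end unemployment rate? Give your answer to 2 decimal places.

10.04%

Growth-rate Okun's law: g_Y = g_Y* - β × Δu, so Δu = (g_Y* - g_Y)/β.
Δu = (3.48 - 1.36)/2.10 = 2.12/2.10 = 1.01 percentage points.
Year-end unemployment = 9.03 + 1.01 = 10.04%.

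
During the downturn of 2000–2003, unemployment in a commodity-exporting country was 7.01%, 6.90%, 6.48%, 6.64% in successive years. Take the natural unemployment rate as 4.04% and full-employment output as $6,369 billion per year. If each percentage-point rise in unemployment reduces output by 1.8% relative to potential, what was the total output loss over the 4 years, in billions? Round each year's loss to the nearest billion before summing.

Year 2000: gap = -1.8 × (7.01 - 4.04) = -5.346%, loss ≈ 6369 × 5.346/100 ≈ 340.
Year 2001: gap = -1.8 × (6.9 - 4.04) = -5.148%, loss ≈ 6369 × 5.148/100 ≈ 328.
Year 2002: gap = -1.8 × (6.48 - 4.04) = -4.392%, loss ≈ 6369 × 4.392/100 ≈ 280.
Year 2003: gap = -1.8 × (6.64 - 4.04) = -4.68%, loss ≈ 6369 × 4.68/100 ≈ 298.
Total lost output = 340 + 328 + 280 + 298 = 1246 billion.

$1,246 billion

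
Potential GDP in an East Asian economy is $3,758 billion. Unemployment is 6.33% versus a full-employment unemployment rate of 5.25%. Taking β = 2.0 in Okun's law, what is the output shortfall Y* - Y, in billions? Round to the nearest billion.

$81 billion

Output gap = -2.0 × (6.33 - 5.25) = -2 × 1.08 = -2.16%.
Actual GDP ≈ 3758 × 0.9784 ≈ 3677 billion, so the shortfall is 3758 - 3677 = 81 billion.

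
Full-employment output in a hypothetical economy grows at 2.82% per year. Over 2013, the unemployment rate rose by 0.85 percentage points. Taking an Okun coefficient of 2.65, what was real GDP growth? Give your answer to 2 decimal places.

Growth-rate Okun's law: g_Y = g_Y* - β × Δu.
g_Y = 2.82 - 2.65 × (0.85) = 2.82 - 2.2525 = 0.5675%, i.e. 0.57% to 2 d.p.

0.57%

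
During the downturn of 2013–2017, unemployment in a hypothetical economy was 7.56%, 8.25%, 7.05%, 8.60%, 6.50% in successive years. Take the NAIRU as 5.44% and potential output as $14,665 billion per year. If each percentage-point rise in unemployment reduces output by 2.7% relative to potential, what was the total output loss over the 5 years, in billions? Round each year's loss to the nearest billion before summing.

$4,260 billion

Year 2013: gap = -2.7 × (7.56 - 5.44) = -5.724%, loss ≈ 14665 × 5.724/100 ≈ 839.
Year 2014: gap = -2.7 × (8.25 - 5.44) = -7.587%, loss ≈ 14665 × 7.587/100 ≈ 1113.
Year 2015: gap = -2.7 × (7.05 - 5.44) = -4.347%, loss ≈ 14665 × 4.347/100 ≈ 637.
Year 2016: gap = -2.7 × (8.6 - 5.44) = -8.532%, loss ≈ 14665 × 8.532/100 ≈ 1251.
Year 2017: gap = -2.7 × (6.5 - 5.44) = -2.862%, loss ≈ 14665 × 2.862/100 ≈ 420.
Total lost output = 839 + 1113 + 637 + 1251 + 420 = 4260 billion.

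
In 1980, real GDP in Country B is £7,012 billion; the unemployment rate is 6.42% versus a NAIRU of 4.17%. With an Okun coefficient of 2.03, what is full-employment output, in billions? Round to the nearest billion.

£7,348 billion

Unemployment gap = 6.42 - 4.17 = 2.25 points, so output gap = -2.03 × 2.25 = -4.5675%.
Since Y = Y* × (1 + gap/100), Y* = 7012/0.954325 ≈ 7348 billion.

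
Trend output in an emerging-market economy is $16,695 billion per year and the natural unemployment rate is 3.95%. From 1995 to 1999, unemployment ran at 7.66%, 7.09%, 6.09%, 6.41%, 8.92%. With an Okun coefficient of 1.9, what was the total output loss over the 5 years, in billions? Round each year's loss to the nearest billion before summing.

$5,209 billion

Year 1995: gap = -1.9 × (7.66 - 3.95) = -7.049%, loss ≈ 16695 × 7.049/100 ≈ 1177.
Year 1996: gap = -1.9 × (7.09 - 3.95) = -5.966%, loss ≈ 16695 × 5.966/100 ≈ 996.
Year 1997: gap = -1.9 × (6.09 - 3.95) = -4.066%, loss ≈ 16695 × 4.066/100 ≈ 679.
Year 1998: gap = -1.9 × (6.41 - 3.95) = -4.674%, loss ≈ 16695 × 4.674/100 ≈ 780.
Year 1999: gap = -1.9 × (8.92 - 3.95) = -9.443%, loss ≈ 16695 × 9.443/100 ≈ 1577.
Total lost output = 1177 + 996 + 679 + 780 + 1577 = 5209 billion.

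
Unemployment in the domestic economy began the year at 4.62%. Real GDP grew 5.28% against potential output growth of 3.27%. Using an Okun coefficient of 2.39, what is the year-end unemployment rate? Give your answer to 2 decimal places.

3.78%

Growth-rate Okun's law: g_Y = g_Y* - β × Δu, so Δu = (g_Y* - g_Y)/β.
Δu = (3.27 - 5.28)/2.39 = -2.01/2.39 = -0.84 percentage points.
Year-end unemployment = 4.62 - 0.84 = 3.78%.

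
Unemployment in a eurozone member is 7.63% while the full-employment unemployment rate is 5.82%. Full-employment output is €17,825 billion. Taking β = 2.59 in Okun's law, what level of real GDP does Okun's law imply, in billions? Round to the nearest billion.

Unemployment gap = 7.63 - 5.82 = 1.81 points, so the output gap is -2.59 × 1.81 = -4.6879%.
Actual GDP = 17825 × (1 - 4.6879/100) = 17825 × 0.953121 ≈ 16989 billion.

€16,989 billion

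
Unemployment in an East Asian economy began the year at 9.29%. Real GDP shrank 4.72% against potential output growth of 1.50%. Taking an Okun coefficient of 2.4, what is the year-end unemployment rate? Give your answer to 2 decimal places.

Growth-rate Okun's law: g_Y = g_Y* - β × Δu, so Δu = (g_Y* - g_Y)/β.
Δu = (1.5 + 4.72)/2.4 = 6.22/2.4 = 2.59 percentage points.
Year-end unemployment = 9.29 + 2.59 = 11.88%.

11.88%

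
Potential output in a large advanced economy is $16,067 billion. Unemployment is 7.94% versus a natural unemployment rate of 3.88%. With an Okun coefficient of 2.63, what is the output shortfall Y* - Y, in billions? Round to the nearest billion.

Output gap = -2.63 × (7.94 - 3.88) = -2.63 × 4.06 = -10.6778%.
Actual GDP ≈ 16067 × 0.893222 ≈ 14351 billion, so the shortfall is 16067 - 14351 = 1716 billion.

$1,716 billion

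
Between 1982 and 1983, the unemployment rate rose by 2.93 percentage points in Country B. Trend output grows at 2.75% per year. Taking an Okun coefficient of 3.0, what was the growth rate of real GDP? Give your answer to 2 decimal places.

Growth-rate Okun's law: g_Y = g_Y* - β × Δu.
g_Y = 2.75 - 3.0 × (2.93) = 2.75 - 8.79 = -6.04%, i.e. -6.04% to 2 d.p.

-6.04%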